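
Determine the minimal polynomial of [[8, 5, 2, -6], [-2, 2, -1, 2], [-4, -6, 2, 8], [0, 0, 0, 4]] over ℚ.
The characteristic polynomial factors as (x - 4)^4. The minimal polynomial is ∏(x - λ)^{k_λ} where k_λ is the size of the largest Jordan block at λ.

For λ = 4: rank(A - 4I) = 2, and the largest Jordan block has size 3 (the smallest k with rank((A - 4I)^k) = rank((A - 4I)^(k+1))).

So m_A(x) = (x - 4)^3.

m_A(x) = (x - 4)^3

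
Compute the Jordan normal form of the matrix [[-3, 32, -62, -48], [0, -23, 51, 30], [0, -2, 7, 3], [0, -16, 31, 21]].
The characteristic polynomial is det(xI - A) = (x - 4)^2(x + 3)^2, so the eigenvalues are -3 (algebraic multiplicity 2), 4 (algebraic multiplicity 2).

For λ = -3: rank(A + 3I) = 2. The eigenspace has dimension 4 - 2 = 2, so there are 2 Jordan blocks; the rank sequence gives block sizes [1, 1].

For λ = 4: rank(A - 4I) = 3, rank((A - 4I)^2) = 2. The eigenspace has dimension 4 - 3 = 1, so there is 1 Jordan block; the rank sequence gives block sizes [2].

Assembling the blocks gives the Jordan form J above.

J = [[-3, 0, 0, 0], [0, -3, 0, 0], [0, 0, 4, 1], [0, 0, 0, 4]]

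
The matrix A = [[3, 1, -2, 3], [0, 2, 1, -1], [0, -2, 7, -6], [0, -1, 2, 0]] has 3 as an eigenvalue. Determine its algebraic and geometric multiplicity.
The characteristic polynomial is (x - 3)^4, so the factor x - 3 appears with exponent 4: the algebraic multiplicity is 4.

rank(A - 3I) = 2, so the eigenspace has dimension 4 - 2 = 2: the geometric multiplicity is 2.

Since 2 < 4, A is not diagonalizable.

algebraic multiplicity 4, geometric multiplicity 2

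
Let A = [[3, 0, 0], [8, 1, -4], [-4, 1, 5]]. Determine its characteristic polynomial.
xI - A = [[x - 3, 0, 0], [-8, x - 1, 4], [4, -1, x - 5]].

Expanding det(xI - A) along the first row:
det(xI - A) = + (x - 3)·det([[x - 1, 4], [-1, x - 5]]) - (0)·det([[-8, 4], [4, x - 5]]) + (0)·det([[-8, x - 1], [4, -1]]).

Evaluating gives χ_A(x) = x^3 - 9x^2 + 27x - 27 = (x - 3)^3.

χ_A(x) = (x - 3)^3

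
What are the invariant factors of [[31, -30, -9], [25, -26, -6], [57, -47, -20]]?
The Jordan structure of A has elementary divisors (x + 5)^3. Arranging the block sizes at each eigenvalue in decreasing order and taking row products gives the invariant factors.

Invariant factors (smallest first, each dividing the next): (x + 5)^3.

Check: the last factor (x + 5)^3 is the minimal polynomial, and the product (x + 5)^3 is the characteristic polynomial.

(x + 5)^3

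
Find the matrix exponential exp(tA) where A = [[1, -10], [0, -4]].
A has Jordan form J = [[-4, 0], [0, 1]] with A = PJP^{-1}, so e^{tA} = P e^{tJ} P^{-1}.

For a Jordan block J_k(λ), e^{tJ_k(λ)} = e^{λt} · (I + tN + t^2 N^2/2! + ... + t^{k-1} N^{k-1}/(k-1)!) where N is the nilpotent superdiagonal part.

Assembling the blocks and conjugating back gives the entries of e^{tA} as shown above.

e^{tA} = [[e^{t}, -2*e^{t} + 2*e^{-4*t}], [0, e^{-4*t}]]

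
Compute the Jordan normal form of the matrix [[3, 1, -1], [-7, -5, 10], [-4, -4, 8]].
The characteristic polynomial is det(xI - A) = (x - 2)^3, so the eigenvalues are 2 (algebraic multiplicity 3).

For λ = 2: rank(A - 2I) = 2, rank((A - 2I)^2) = 1, rank((A - 2I)^3) = 0. The eigenspace has dimension 3 - 2 = 1, so there is 1 Jordan block; the rank sequence gives block sizes [3].

Assembling the blocks gives the Jordan form J above.

J = [[2, 1, 0], [0, 2, 1], [0, 0, 2]]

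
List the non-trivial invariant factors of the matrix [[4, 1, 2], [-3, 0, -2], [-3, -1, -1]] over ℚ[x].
x - 1, (x - 1)^2

The Jordan structure of A has elementary divisors (x - 1)^2, (x - 1). Arranging the block sizes at each eigenvalue in decreasing order and taking row products gives the invariant factors.

Invariant factors (smallest first, each dividing the next): x - 1, (x - 1)^2.

Check: the last factor (x - 1)^2 is the minimal polynomial, and the product (x - 1)^3 is the characteristic polynomial.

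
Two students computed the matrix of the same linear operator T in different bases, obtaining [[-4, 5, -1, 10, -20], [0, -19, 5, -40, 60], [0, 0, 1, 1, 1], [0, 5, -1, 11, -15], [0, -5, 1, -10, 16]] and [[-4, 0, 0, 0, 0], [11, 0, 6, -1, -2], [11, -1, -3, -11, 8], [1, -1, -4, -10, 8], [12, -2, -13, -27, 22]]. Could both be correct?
Both have characteristic polynomial (x - 6)(x - 1)^3(x + 4), but the minimal polynomial of A is (x - 6)(x - 1)^3(x + 4) while the minimal polynomial of B is (x - 6)(x - 1)^2(x + 4). The minimal polynomial is a similarity invariant, so A and B are not similar.

No.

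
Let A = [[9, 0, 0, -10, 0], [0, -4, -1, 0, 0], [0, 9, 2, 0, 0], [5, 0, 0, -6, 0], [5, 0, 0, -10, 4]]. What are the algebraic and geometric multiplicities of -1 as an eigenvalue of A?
The characteristic polynomial is (x - 4)^2(x + 1)^3, so the factor x + 1 appears with exponent 3: the algebraic multiplicity is 3.

rank(A + I) = 3, so the eigenspace has dimension 5 - 3 = 2: the geometric multiplicity is 2.

Since 2 < 3, A is not diagonalizable.

algebraic multiplicity 3, geometric multiplicity 2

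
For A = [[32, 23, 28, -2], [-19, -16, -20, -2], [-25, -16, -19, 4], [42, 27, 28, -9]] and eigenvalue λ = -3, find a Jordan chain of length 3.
We seek v_1 ∈ ker((A + 3I)^3) \ ker((A + 3I)^2), then set v_{i+1} = (A + 3I) v_i.

One such chain is v_1 = [[-1, 0, 1, -1]]^T, v_2 = [[-5, 1, 5, -8]]^T, v_3 = [[4, -2, -3, 5]]^T. Check: (A + 3I) v_3 = [[0, 0, 0, 0]]^T = 0.

v_1 = [[-1, 0, 1, -1]]^T, v_2 = [[-5, 1, 5, -8]]^T, v_3 = [[4, -2, -3, 5]]^T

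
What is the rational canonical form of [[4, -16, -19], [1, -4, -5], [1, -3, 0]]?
The invariant factors of A (the non-unit diagonal entries of the Smith normal form of xI - A over ℚ[x]) are x^3 + 4x - 1, each dividing the next. The characteristic polynomial is their product, x^3 + 4x - 1.

The rational canonical form is the block-diagonal matrix of companion matrices C(f_i):
R = [[0, 0, 1], [1, 0, -4], [0, 1, 0]].

Note the characteristic polynomial does not split into linear factors over ℚ, so A has no Jordan form over ℚ; the rational canonical form exists over any field.

R = [[0, 0, 1], [1, 0, -4], [0, 1, 0]]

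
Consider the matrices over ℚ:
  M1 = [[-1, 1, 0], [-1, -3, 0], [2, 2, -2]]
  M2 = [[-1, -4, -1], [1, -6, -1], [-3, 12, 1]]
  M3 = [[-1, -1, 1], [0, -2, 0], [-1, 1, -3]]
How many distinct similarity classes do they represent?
Characteristic polynomials: χ_{M1} = (x + 2)^3, χ_{M2} = (x + 2)^3, χ_{M3} = (x + 2)^3.

{M1, M2, M3}: invariant factors x + 2, (x + 2)^2.

Matrices are similar if and only if their invariant-factor lists agree; the partition into similarity classes is {M1, M2, M3}.

1 class: {M1, M2, M3}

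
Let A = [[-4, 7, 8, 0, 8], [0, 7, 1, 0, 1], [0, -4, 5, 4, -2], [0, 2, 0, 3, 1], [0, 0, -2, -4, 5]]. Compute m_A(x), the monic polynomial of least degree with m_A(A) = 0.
The characteristic polynomial factors as (x - 5)^4(x + 4). The minimal polynomial is ∏(x - λ)^{k_λ} where k_λ is the size of the largest Jordan block at λ.

For λ = -4: rank(A + 4I) = 4, and the largest Jordan block has size 1 (the smallest k with rank((A + 4I)^k) = rank((A + 4I)^(k+1))).
For λ = 5: rank(A - 5I) = 3, and the largest Jordan block has size 2 (the smallest k with rank((A - 5I)^k) = rank((A - 5I)^(k+1))).

So m_A(x) = (x - 5)^2(x + 4).

m_A(x) = (x - 5)^2(x + 4)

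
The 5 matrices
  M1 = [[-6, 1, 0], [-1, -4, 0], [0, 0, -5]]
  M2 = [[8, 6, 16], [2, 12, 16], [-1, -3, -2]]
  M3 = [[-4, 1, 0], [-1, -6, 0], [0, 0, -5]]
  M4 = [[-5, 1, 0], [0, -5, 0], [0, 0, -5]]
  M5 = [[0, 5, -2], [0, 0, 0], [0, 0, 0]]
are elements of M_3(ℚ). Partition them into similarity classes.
Characteristic polynomials: χ_{M1} = (x + 5)^3, χ_{M2} = (x - 6)^3, χ_{M3} = (x + 5)^3, χ_{M4} = (x + 5)^3, χ_{M5} = x^3.

{M1, M3, M4}: invariant factors x + 5, (x + 5)^2.

{M2}: invariant factors x - 6, (x - 6)^2.

{M5}: invariant factors x, x^2.

Matrices are similar if and only if their invariant-factor lists agree; the partition into similarity classes is {M1, M3, M4}, {M2}, {M5}.

3 classes: {M1, M3, M4}, {M2}, {M5}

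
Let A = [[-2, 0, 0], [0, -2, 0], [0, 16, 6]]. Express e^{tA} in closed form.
A has Jordan form J = [[-2, 0, 0], [0, -2, 0], [0, 0, 6]] with A = PJP^{-1}, so e^{tA} = P e^{tJ} P^{-1}.

For a Jordan block J_k(λ), e^{tJ_k(λ)} = e^{λt} · (I + tN + t^2 N^2/2! + ... + t^{k-1} N^{k-1}/(k-1)!) where N is the nilpotent superdiagonal part.

Assembling the blocks and conjugating back gives the entries of e^{tA} as shown above.

e^{tA} = [[e^{-2*t}, 0, 0], [0, e^{-2*t}, 0], [0, (2*e^{8*t} - 2)*e^{-2*t}, e^{6*t}]]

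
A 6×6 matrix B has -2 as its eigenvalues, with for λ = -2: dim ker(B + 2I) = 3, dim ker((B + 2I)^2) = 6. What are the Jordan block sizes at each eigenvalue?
Jordan blocks: (-2, 2), (-2, 2), (-2, 2)

λ = -2: successive nullity increments [3, 3] count blocks of size ≥ k; block sizes are [2, 2, 2].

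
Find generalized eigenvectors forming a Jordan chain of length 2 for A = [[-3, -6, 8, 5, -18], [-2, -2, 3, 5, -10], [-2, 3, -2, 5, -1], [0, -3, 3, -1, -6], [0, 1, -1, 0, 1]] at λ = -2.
v_1 = [[-1, 1, 0, 0, 0]]^T, v_2 = [[-5, 2, 5, -3, 1]]^T

We seek v_1 ∈ ker((A + 2I)^2) \ ker(A + 2I), then set v_{i+1} = (A + 2I) v_i.

One such chain is v_1 = [[-1, 1, 0, 0, 0]]^T, v_2 = [[-5, 2, 5, -3, 1]]^T. Check: (A + 2I) v_2 = [[0, 0, 0, 0, 0]]^T = 0.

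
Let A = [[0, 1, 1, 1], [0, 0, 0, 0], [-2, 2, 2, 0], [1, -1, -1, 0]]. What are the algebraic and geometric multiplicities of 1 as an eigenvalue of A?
The characteristic polynomial is x^2(x - 1)^2, so the factor x - 1 appears with exponent 2: the algebraic multiplicity is 2.

rank(A - I) = 3, so the eigenspace has dimension 4 - 3 = 1: the geometric multiplicity is 1.

Since 1 < 2, A is not diagonalizable.

algebraic multiplicity 2, geometric multiplicity 1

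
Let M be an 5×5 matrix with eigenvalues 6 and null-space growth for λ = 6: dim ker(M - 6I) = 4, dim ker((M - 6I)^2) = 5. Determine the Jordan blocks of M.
Jordan blocks: (6, 2), (6, 1), (6, 1), (6, 1)

λ = 6: successive nullity increments [4, 1] count blocks of size ≥ k; block sizes are [2, 1, 1, 1].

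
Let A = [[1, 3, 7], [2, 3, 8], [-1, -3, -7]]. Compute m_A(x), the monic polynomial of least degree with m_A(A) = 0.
m_A(x) = x^2(x + 3)

The characteristic polynomial factors as x^2(x + 3). The minimal polynomial is ∏(x - λ)^{k_λ} where k_λ is the size of the largest Jordan block at λ.

For λ = -3: rank(A + 3I) = 2, and the largest Jordan block has size 1 (the smallest k with rank((A + 3I)^k) = rank((A + 3I)^(k+1))).
For λ = 0: rank(A) = 2, and the largest Jordan block has size 2 (the smallest k with rank(A^k) = rank(A^(k+1))).

So m_A(x) = x^2(x + 3).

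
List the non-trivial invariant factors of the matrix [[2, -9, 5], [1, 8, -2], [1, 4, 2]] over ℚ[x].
The Jordan structure of A has elementary divisors (x - 4)^3. Arranging the block sizes at each eigenvalue in decreasing order and taking row products gives the invariant factors.

Invariant factors (smallest first, each dividing the next): (x - 4)^3.

Check: the last factor (x - 4)^3 is the minimal polynomial, and the product (x - 4)^3 is the characteristic polynomial.

(x - 4)^3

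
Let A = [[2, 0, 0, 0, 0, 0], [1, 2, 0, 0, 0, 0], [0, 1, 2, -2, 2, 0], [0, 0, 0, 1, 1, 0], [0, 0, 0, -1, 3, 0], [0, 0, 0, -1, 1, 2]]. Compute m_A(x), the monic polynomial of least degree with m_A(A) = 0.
The characteristic polynomial factors as (x - 2)^6. The minimal polynomial is ∏(x - λ)^{k_λ} where k_λ is the size of the largest Jordan block at λ.

For λ = 2: rank(A - 2I) = 3, and the largest Jordan block has size 3 (the smallest k with rank((A - 2I)^k) = rank((A - 2I)^(k+1))).

So m_A(x) = (x - 2)^3.

m_A(x) = (x - 2)^3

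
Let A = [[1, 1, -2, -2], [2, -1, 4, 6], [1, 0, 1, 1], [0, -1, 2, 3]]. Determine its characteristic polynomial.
χ_A(x) = (x - 1)^4

xI - A = [[x - 1, -1, 2, 2], [-2, x + 1, -4, -6], [-1, 0, x - 1, -1], [0, 1, -2, x - 3]].

Expanding det(xI - A) along the first row:
det(xI - A) = + (x - 1)·det([[x + 1, -4, -6], [0, x - 1, -1], [1, -2, x - 3]]) - (-1)·det([[-2, -4, -6], [-1, x - 1, -1], [0, -2, x - 3]]) + (2)·det([[-2, x + 1, -6], [-1, 0, -1], [0, 1, x - 3]]) - (2)·det([[-2, x + 1, -4], [-1, 0, x - 1], [0, 1, -2]]).

Evaluating gives χ_A(x) = x^4 - 4x^3 + 6x^2 - 4x + 1 = (x - 1)^4.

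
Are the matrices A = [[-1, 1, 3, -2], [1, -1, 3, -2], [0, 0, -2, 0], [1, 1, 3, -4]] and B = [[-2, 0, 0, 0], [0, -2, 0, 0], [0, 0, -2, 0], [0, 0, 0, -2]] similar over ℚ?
No.

Both have characteristic polynomial (x + 2)^4, but the minimal polynomial of A is (x + 2)^2 while the minimal polynomial of B is x + 2. The minimal polynomial is a similarity invariant, so A and B are not similar.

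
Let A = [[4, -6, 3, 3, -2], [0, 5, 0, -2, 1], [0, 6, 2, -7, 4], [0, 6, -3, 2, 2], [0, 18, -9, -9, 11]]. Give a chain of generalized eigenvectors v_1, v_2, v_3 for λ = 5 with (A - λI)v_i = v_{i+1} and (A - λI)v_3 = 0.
v_1 = [[-1, 2, 4, 1, 2]]^T, v_2 = [[0, 0, 1, 1, 3]]^T, v_3 = [[0, 1, 2, 0, 0]]^T

We seek v_1 ∈ ker((A - 5I)^3) \ ker((A - 5I)^2), then set v_{i+1} = (A - 5I) v_i.

One such chain is v_1 = [[-1, 2, 4, 1, 2]]^T, v_2 = [[0, 0, 1, 1, 3]]^T, v_3 = [[0, 1, 2, 0, 0]]^T. Check: (A - 5I) v_3 = [[0, 0, 0, 0, 0]]^T = 0.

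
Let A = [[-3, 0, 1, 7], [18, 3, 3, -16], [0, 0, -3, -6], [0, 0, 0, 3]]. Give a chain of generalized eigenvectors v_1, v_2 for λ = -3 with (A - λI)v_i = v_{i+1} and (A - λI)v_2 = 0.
v_1 = [[-1, 2, 1, 0]]^T, v_2 = [[1, -3, 0, 0]]^T

We seek v_1 ∈ ker((A + 3I)^2) \ ker(A + 3I), then set v_{i+1} = (A + 3I) v_i.

One such chain is v_1 = [[-1, 2, 1, 0]]^T, v_2 = [[1, -3, 0, 0]]^T. Check: (A + 3I) v_2 = [[0, 0, 0, 0]]^T = 0.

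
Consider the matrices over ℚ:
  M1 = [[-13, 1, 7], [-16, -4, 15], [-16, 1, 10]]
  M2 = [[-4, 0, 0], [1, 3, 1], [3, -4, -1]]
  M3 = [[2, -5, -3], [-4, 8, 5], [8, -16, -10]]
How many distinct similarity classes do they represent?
Characteristic polynomials: χ_{M1} = (x - 3)(x + 5)^2, χ_{M2} = (x - 1)^2(x + 4), χ_{M3} = x^3.

{M1}: invariant factors (x - 3)(x + 5)^2.

{M2}: invariant factors (x - 1)^2(x + 4).

{M3}: invariant factors x^3.

Matrices are similar if and only if their invariant-factor lists agree; the partition into similarity classes is {M1}, {M2}, {M3}.

3 classes: {M1}, {M2}, {M3}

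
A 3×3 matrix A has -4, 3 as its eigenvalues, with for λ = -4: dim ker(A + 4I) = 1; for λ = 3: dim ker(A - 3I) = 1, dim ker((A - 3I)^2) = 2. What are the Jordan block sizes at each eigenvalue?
λ = -4: successive nullity increments [1] count blocks of size ≥ k; block sizes are [1].
λ = 3: successive nullity increments [1, 1] count blocks of size ≥ k; block sizes are [2].

Jordan blocks: (-4, 1), (3, 2)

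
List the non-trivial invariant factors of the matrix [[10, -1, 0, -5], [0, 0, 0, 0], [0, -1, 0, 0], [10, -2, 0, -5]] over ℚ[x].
The Jordan structure of A has elementary divisors x^2, x, (x - 5). Arranging the block sizes at each eigenvalue in decreasing order and taking row products gives the invariant factors.

Invariant factors (smallest first, each dividing the next): x, x^2(x - 5).

Check: the last factor x^2(x - 5) is the minimal polynomial, and the product x^3(x - 5) is the characteristic polynomial.

x, x^2(x - 5)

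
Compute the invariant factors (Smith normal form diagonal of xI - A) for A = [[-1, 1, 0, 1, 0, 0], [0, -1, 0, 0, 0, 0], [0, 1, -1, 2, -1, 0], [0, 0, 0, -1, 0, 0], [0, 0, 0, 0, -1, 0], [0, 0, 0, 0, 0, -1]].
x + 1, x + 1, (x + 1)^2, (x + 1)^2

The Jordan structure of A has elementary divisors (x + 1)^2, (x + 1)^2, (x + 1), (x + 1). Arranging the block sizes at each eigenvalue in decreasing order and taking row products gives the invariant factors.

Invariant factors (smallest first, each dividing the next): x + 1, x + 1, (x + 1)^2, (x + 1)^2.

Check: the last factor (x + 1)^2 is the minimal polynomial, and the product (x + 1)^6 is the characteristic polynomial.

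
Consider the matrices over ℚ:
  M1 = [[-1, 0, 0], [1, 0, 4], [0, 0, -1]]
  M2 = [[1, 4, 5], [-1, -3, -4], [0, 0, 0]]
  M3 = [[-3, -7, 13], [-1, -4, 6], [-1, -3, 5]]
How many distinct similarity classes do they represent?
2 classes: {M1}, {M2, M3}

Characteristic polynomials: χ_{M1} = x(x + 1)^2, χ_{M2} = x(x + 1)^2, χ_{M3} = x(x + 1)^2.

{M1}: invariant factors x + 1, x(x + 1).

{M2, M3}: invariant factors x(x + 1)^2.

Matrices are similar if and only if their invariant-factor lists agree; the partition into similarity classes is {M1}, {M2, M3}.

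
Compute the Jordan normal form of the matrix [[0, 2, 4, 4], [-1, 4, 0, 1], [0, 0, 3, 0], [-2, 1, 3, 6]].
The characteristic polynomial is det(xI - A) = (x - 4)(x - 3)^3, so the eigenvalues are 3 (algebraic multiplicity 3), 4 (algebraic multiplicity 1).

For λ = 3: rank(A - 3I) = 3, rank((A - 3I)^2) = 2, rank((A - 3I)^3) = 1. The eigenspace has dimension 4 - 3 = 1, so there is 1 Jordan block; the rank sequence gives block sizes [3].

For λ = 4: algebraic multiplicity 1 gives one 1×1 block.

Assembling the blocks gives the Jordan form J above.

J = [[3, 1, 0, 0], [0, 3, 1, 0], [0, 0, 3, 0], [0, 0, 0, 4]]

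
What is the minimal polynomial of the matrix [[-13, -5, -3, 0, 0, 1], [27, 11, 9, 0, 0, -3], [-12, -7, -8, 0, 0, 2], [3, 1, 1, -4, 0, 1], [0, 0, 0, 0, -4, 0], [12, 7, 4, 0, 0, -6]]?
m_A(x) = (x + 4)^3

The characteristic polynomial factors as (x + 4)^6. The minimal polynomial is ∏(x - λ)^{k_λ} where k_λ is the size of the largest Jordan block at λ.

For λ = -4: rank(A + 4I) = 2, and the largest Jordan block has size 3 (the smallest k with rank((A + 4I)^k) = rank((A + 4I)^(k+1))).

So m_A(x) = (x + 4)^3.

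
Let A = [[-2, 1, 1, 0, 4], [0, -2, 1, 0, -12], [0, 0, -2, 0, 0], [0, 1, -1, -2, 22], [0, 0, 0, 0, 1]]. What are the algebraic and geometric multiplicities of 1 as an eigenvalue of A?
The characteristic polynomial is (x - 1)(x + 2)^4, so the factor x - 1 appears with exponent 1: the algebraic multiplicity is 1.

rank(A - I) = 4, so the eigenspace has dimension 5 - 4 = 1: the geometric multiplicity is 1.

algebraic multiplicity 1, geometric multiplicity 1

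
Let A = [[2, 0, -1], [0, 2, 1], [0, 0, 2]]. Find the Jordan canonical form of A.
The characteristic polynomial is det(xI - A) = (x - 2)^3, so the eigenvalues are 2 (algebraic multiplicity 3).

For λ = 2: rank(A - 2I) = 1, rank((A - 2I)^2) = 0. The eigenspace has dimension 3 - 1 = 2, so there are 2 Jordan blocks; the rank sequence gives block sizes [2, 1].

Assembling the blocks gives the Jordan form J above.

J = [[2, 1, 0], [0, 2, 0], [0, 0, 2]]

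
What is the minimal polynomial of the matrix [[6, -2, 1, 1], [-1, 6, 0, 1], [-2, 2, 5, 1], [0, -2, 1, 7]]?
m_A(x) = (x - 6)^2

The characteristic polynomial factors as (x - 6)^4. The minimal polynomial is ∏(x - λ)^{k_λ} where k_λ is the size of the largest Jordan block at λ.

For λ = 6: rank(A - 6I) = 2, and the largest Jordan block has size 2 (the smallest k with rank((A - 6I)^k) = rank((A - 6I)^(k+1))).

So m_A(x) = (x - 6)^2.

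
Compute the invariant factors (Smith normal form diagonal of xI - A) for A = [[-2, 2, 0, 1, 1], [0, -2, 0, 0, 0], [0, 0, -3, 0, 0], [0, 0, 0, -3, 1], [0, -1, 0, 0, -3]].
(x + 2)(x + 3), (x + 2)(x + 3)^2

The Jordan structure of A has elementary divisors (x + 3)^2, (x + 3), (x + 2), (x + 2). Arranging the block sizes at each eigenvalue in decreasing order and taking row products gives the invariant factors.

Invariant factors (smallest first, each dividing the next): (x + 2)(x + 3), (x + 2)(x + 3)^2.

Check: the last factor (x + 2)(x + 3)^2 is the minimal polynomial, and the product (x + 2)^2(x + 3)^3 is the characteristic polynomial.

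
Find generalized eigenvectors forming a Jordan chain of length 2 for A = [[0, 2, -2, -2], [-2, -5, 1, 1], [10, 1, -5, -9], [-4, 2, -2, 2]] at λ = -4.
We seek v_1 ∈ ker((A + 4I)^2) \ ker(A + 4I), then set v_{i+1} = (A + 4I) v_i.

One such chain is v_1 = [[-3, 1, -1, -3]]^T, v_2 = [[-2, 1, -1, -2]]^T. Check: (A + 4I) v_2 = [[0, 0, 0, 0]]^T = 0.

v_1 = [[-3, 1, -1, -3]]^T, v_2 = [[-2, 1, -1, -2]]^T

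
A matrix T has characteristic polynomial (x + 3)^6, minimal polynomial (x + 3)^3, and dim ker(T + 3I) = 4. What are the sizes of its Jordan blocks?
Jordan blocks: (-3, 3), (-3, 1), (-3, 1), (-3, 1)

λ = -3: algebraic multiplicity 6 (exponent in χ_T), largest block size 3 (exponent in m_T), 4 blocks (geometric multiplicity). These force block sizes [3, 1, 1, 1].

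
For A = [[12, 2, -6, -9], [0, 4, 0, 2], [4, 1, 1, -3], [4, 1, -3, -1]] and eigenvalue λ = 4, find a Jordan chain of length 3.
v_1 = [[2, 2, 3, 0]]^T, v_2 = [[2, 0, 1, 1]]^T, v_3 = [[1, 2, 2, 0]]^T

We seek v_1 ∈ ker((A - 4I)^3) \ ker((A - 4I)^2), then set v_{i+1} = (A - 4I) v_i.

One such chain is v_1 = [[2, 2, 3, 0]]^T, v_2 = [[2, 0, 1, 1]]^T, v_3 = [[1, 2, 2, 0]]^T. Check: (A - 4I) v_3 = [[0, 0, 0, 0]]^T = 0.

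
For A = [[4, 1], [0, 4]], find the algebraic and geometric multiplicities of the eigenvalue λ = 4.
The characteristic polynomial is (x - 4)^2, so the factor x - 4 appears with exponent 2: the algebraic multiplicity is 2.

rank(A - 4I) = 1, so the eigenspace has dimension 2 - 1 = 1: the geometric multiplicity is 1.

Since 1 < 2, A is not diagonalizable.

algebraic multiplicity 2, geometric multiplicity 1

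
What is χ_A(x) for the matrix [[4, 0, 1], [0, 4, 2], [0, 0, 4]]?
xI - A = [[x - 4, 0, -1], [0, x - 4, -2], [0, 0, x - 4]].

Expanding det(xI - A) along the first row:
det(xI - A) = + (x - 4)·det([[x - 4, -2], [0, x - 4]]) - (0)·det([[0, -2], [0, x - 4]]) + (-1)·det([[0, x - 4], [0, 0]]).

Evaluating gives χ_A(x) = x^3 - 12x^2 + 48x - 64 = (x - 4)^3.

χ_A(x) = (x - 4)^3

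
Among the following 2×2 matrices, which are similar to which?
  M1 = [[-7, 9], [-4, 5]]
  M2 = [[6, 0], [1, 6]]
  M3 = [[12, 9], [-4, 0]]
Characteristic polynomials: χ_{M1} = (x + 1)^2, χ_{M2} = (x - 6)^2, χ_{M3} = (x - 6)^2.

{M1}: invariant factors (x + 1)^2.

{M2, M3}: invariant factors (x - 6)^2.

Matrices are similar if and only if their invariant-factor lists agree; the partition into similarity classes is {M1}, {M2, M3}.

2 classes: {M1}, {M2, M3}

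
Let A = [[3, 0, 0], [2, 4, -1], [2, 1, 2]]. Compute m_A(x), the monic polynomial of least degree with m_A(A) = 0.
The characteristic polynomial factors as (x - 3)^3. The minimal polynomial is ∏(x - λ)^{k_λ} where k_λ is the size of the largest Jordan block at λ.

For λ = 3: rank(A - 3I) = 1, and the largest Jordan block has size 2 (the smallest k with rank((A - 3I)^k) = rank((A - 3I)^(k+1))).

So m_A(x) = (x - 3)^2.

m_A(x) = (x - 3)^2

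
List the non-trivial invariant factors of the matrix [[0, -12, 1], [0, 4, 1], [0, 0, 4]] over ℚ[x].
x(x - 4)^2

The Jordan structure of A has elementary divisors x, (x - 4)^2. Arranging the block sizes at each eigenvalue in decreasing order and taking row products gives the invariant factors.

Invariant factors (smallest first, each dividing the next): x(x - 4)^2.

Check: the last factor x(x - 4)^2 is the minimal polynomial, and the product x(x - 4)^2 is the characteristic polynomial.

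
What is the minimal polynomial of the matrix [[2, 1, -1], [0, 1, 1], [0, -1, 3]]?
m_A(x) = (x - 2)^2

The characteristic polynomial factors as (x - 2)^3. The minimal polynomial is ∏(x - λ)^{k_λ} where k_λ is the size of the largest Jordan block at λ.

For λ = 2: rank(A - 2I) = 1, and the largest Jordan block has size 2 (the smallest k with rank((A - 2I)^k) = rank((A - 2I)^(k+1))).

So m_A(x) = (x - 2)^2.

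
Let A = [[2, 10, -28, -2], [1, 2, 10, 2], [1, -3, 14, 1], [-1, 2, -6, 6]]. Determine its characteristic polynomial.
χ_A(x) = (x - 6)^4

xI - A = [[x - 2, -10, 28, 2], [-1, x - 2, -10, -2], [-1, 3, x - 14, -1], [1, -2, 6, x - 6]].

Expanding det(xI - A) along the first row:
det(xI - A) = + (x - 2)·det([[x - 2, -10, -2], [3, x - 14, -1], [-2, 6, x - 6]]) - (-10)·det([[-1, -10, -2], [-1, x - 14, -1], [1, 6, x - 6]]) + (28)·det([[-1, x - 2, -2], [-1, 3, -1], [1, -2, x - 6]]) - (2)·det([[-1, x - 2, -10], [-1, 3, x - 14], [1, -2, 6]]).

Evaluating gives χ_A(x) = x^4 - 24x^3 + 216x^2 - 864x + 1296 = (x - 6)^4.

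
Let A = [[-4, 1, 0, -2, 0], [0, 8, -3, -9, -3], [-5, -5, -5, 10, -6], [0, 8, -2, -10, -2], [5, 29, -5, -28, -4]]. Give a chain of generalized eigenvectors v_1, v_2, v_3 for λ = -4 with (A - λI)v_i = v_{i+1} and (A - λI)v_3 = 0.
We seek v_1 ∈ ker((A + 4I)^3) \ ker((A + 4I)^2), then set v_{i+1} = (A + 4I) v_i.

One such chain is v_1 = [[1, 0, 1, 0, 0]]^T, v_2 = [[0, -3, -6, -2, 0]]^T, v_3 = [[1, 0, 1, 0, -1]]^T. Check: (A + 4I) v_3 = [[0, 0, 0, 0, 0]]^T = 0.

v_1 = [[1, 0, 1, 0, 0]]^T, v_2 = [[0, -3, -6, -2, 0]]^T, v_3 = [[1, 0, 1, 0, -1]]^T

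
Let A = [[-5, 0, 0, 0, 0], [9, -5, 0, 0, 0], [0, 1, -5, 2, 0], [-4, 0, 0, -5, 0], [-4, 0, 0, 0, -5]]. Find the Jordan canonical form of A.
The characteristic polynomial is det(xI - A) = (x + 5)^5, so the eigenvalues are -5 (algebraic multiplicity 5).

For λ = -5: rank(A + 5I) = 2, rank((A + 5I)^2) = 1, rank((A + 5I)^3) = 0. The eigenspace has dimension 5 - 2 = 3, so there are 3 Jordan blocks; the rank sequence gives block sizes [3, 1, 1].

Assembling the blocks gives the Jordan form J above.

J = [[-5, 1, 0, 0, 0], [0, -5, 1, 0, 0], [0, 0, -5, 0, 0], [0, 0, 0, -5, 0], [0, 0, 0, 0, -5]]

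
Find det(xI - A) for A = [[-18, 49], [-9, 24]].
xI - A = [[x + 18, -49], [9, x - 24]].

Expanding det(xI - A) along the first row:
det(xI - A) = + (x + 18)·det([[x - 24]]) - (-49)·det([[9]]).

Evaluating gives χ_A(x) = x^2 - 6x + 9 = (x - 3)^2.

χ_A(x) = (x - 3)^2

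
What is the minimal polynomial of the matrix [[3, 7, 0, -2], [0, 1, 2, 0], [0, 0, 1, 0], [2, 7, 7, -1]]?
m_A(x) = (x - 1)^2

The characteristic polynomial factors as (x - 1)^4. The minimal polynomial is ∏(x - λ)^{k_λ} where k_λ is the size of the largest Jordan block at λ.

For λ = 1: rank(A - I) = 2, and the largest Jordan block has size 2 (the smallest k with rank((A - I)^k) = rank((A - I)^(k+1))).

So m_A(x) = (x - 1)^2.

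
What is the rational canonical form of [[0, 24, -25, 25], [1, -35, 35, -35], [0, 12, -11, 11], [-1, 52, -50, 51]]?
The invariant factors of A (the non-unit diagonal entries of the Smith normal form of xI - A over ℚ[x]) are (x - 6)(x + 3)(x^2 - 2x + 2), each dividing the next. The characteristic polynomial is their product, (x - 6)(x + 3)(x^2 - 2x + 2).

The rational canonical form is the block-diagonal matrix of companion matrices C(f_i):
R = [[0, 0, 0, 36], [1, 0, 0, -30], [0, 1, 0, 10], [0, 0, 1, 5]].

Note the characteristic polynomial does not split into linear factors over ℚ, so A has no Jordan form over ℚ; the rational canonical form exists over any field.

R = [[0, 0, 0, 36], [1, 0, 0, -30], [0, 1, 0, 10], [0, 0, 1, 5]]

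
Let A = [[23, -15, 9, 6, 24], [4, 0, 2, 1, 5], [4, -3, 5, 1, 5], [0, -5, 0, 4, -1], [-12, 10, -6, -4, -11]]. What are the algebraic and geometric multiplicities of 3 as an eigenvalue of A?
algebraic multiplicity 2, geometric multiplicity 1

The characteristic polynomial is (x - 5)^3(x - 3)^2, so the factor x - 3 appears with exponent 2: the algebraic multiplicity is 2.

rank(A - 3I) = 4, so the eigenspace has dimension 5 - 4 = 1: the geometric multiplicity is 1.

Since 1 < 2, A is not diagonalizable.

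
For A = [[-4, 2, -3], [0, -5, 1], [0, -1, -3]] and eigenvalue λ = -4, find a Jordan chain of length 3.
We seek v_1 ∈ ker((A + 4I)^3) \ ker((A + 4I)^2), then set v_{i+1} = (A + 4I) v_i.

One such chain is v_1 = [[-2, 2, 1]]^T, v_2 = [[1, -1, -1]]^T, v_3 = [[1, 0, 0]]^T. Check: (A + 4I) v_3 = [[0, 0, 0]]^T = 0.

v_1 = [[-2, 2, 1]]^T, v_2 = [[1, -1, -1]]^T, v_3 = [[1, 0, 0]]^T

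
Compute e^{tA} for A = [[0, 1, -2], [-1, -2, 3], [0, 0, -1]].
e^{tA} = [[(t + 1)*e^{-t}, t*e^{-t}, t*(t - 4)*e^{-t}/2], [-t*e^{-t}, (1 - t)*e^{-t}, t*(6 - t)*e^{-t}/2], [0, 0, e^{-t}]]

A has Jordan form J = [[-1, 1, 0], [0, -1, 1], [0, 0, -1]] with A = PJP^{-1}, so e^{tA} = P e^{tJ} P^{-1}.

For a Jordan block J_k(λ), e^{tJ_k(λ)} = e^{λt} · (I + tN + t^2 N^2/2! + ... + t^{k-1} N^{k-1}/(k-1)!) where N is the nilpotent superdiagonal part.

Assembling the blocks and conjugating back gives the entries of e^{tA} as shown above.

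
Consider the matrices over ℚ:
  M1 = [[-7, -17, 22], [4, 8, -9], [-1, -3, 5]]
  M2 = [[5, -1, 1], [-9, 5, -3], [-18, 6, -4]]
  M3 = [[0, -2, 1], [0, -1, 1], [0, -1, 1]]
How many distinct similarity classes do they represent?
3 classes: {M1}, {M2}, {M3}

Characteristic polynomials: χ_{M1} = (x - 2)^3, χ_{M2} = (x - 2)^3, χ_{M3} = x^3.

{M1}: invariant factors (x - 2)^3.

{M2}: invariant factors x - 2, (x - 2)^2.

{M3}: invariant factors x^3.

Matrices are similar if and only if their invariant-factor lists agree; the partition into similarity classes is {M1}, {M2}, {M3}.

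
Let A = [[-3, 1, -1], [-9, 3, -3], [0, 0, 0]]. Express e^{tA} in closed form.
e^{tA} = [[1 - 3*t, t, -t], [-9*t, 3*t + 1, -3*t], [0, 0, 1]]

A has Jordan form J = [[0, 1, 0], [0, 0, 0], [0, 0, 0]] with A = PJP^{-1}, so e^{tA} = P e^{tJ} P^{-1}.

For a Jordan block J_k(λ), e^{tJ_k(λ)} = e^{λt} · (I + tN + t^2 N^2/2! + ... + t^{k-1} N^{k-1}/(k-1)!) where N is the nilpotent superdiagonal part.

Assembling the blocks and conjugating back gives the entries of e^{tA} as shown above.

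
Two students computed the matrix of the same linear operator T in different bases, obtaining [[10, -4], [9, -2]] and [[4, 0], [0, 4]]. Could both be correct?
No.

Both have characteristic polynomial (x - 4)^2, but the minimal polynomial of A is (x - 4)^2 while the minimal polynomial of B is x - 4. The minimal polynomial is a similarity invariant, so A and B are not similar.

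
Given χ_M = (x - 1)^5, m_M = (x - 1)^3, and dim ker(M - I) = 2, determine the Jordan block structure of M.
Jordan blocks: (1, 3), (1, 2)

λ = 1: algebraic multiplicity 5 (exponent in χ_M), largest block size 3 (exponent in m_M), 2 blocks (geometric multiplicity). These force block sizes [3, 2].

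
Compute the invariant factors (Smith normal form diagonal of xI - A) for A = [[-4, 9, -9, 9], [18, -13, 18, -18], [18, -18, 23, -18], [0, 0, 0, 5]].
x - 5, x - 5, (x - 5)(x + 4)

The Jordan structure of A has elementary divisors (x + 4), (x - 5), (x - 5), (x - 5). Arranging the block sizes at each eigenvalue in decreasing order and taking row products gives the invariant factors.

Invariant factors (smallest first, each dividing the next): x - 5, x - 5, (x - 5)(x + 4).

Check: the last factor (x - 5)(x + 4) is the minimal polynomial, and the product (x - 5)^3(x + 4) is the characteristic polynomial.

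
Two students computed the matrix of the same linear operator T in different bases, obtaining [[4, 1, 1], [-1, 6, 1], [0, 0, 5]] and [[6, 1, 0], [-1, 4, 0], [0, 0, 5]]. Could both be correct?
Two matrices over a field are similar if and only if they have the same invariant factors.

Both A and B have characteristic polynomial (x - 5)^3 and minimal polynomial (x - 5)^2. Computing further, both have invariant factors x - 5, (x - 5)^2. Hence A and B are similar.

Yes.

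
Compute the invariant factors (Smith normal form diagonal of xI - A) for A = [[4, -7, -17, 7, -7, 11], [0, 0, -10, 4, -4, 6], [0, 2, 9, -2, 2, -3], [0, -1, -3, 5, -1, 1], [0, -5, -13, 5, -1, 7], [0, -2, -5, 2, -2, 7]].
x - 4, x - 4, (x - 4)^2, (x - 4)^2

The Jordan structure of A has elementary divisors (x - 4)^2, (x - 4)^2, (x - 4), (x - 4). Arranging the block sizes at each eigenvalue in decreasing order and taking row products gives the invariant factors.

Invariant factors (smallest first, each dividing the next): x - 4, x - 4, (x - 4)^2, (x - 4)^2.

Check: the last factor (x - 4)^2 is the minimal polynomial, and the product (x - 4)^6 is the characteristic polynomial.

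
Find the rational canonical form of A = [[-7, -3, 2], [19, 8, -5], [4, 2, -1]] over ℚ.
The invariant factors of A (the non-unit diagonal entries of the Smith normal form of xI - A over ℚ[x]) are x^3 + 2x - 1, each dividing the next. The characteristic polynomial is their product, x^3 + 2x - 1.

The rational canonical form is the block-diagonal matrix of companion matrices C(f_i):
R = [[0, 0, 1], [1, 0, -2], [0, 1, 0]].

Note the characteristic polynomial does not split into linear factors over ℚ, so A has no Jordan form over ℚ; the rational canonical form exists over any field.

R = [[0, 0, 1], [1, 0, -2], [0, 1, 0]]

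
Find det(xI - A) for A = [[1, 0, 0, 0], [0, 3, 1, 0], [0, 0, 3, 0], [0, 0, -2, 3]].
χ_A(x) = (x - 3)^3(x - 1)

xI - A = [[x - 1, 0, 0, 0], [0, x - 3, -1, 0], [0, 0, x - 3, 0], [0, 0, 2, x - 3]].

Expanding det(xI - A) along the first row:
det(xI - A) = + (x - 1)·det([[x - 3, -1, 0], [0, x - 3, 0], [0, 2, x - 3]]) - (0)·det([[0, -1, 0], [0, x - 3, 0], [0, 2, x - 3]]) + (0)·det([[0, x - 3, 0], [0, 0, 0], [0, 0, x - 3]]) - (0)·det([[0, x - 3, -1], [0, 0, x - 3], [0, 0, 2]]).

Evaluating gives χ_A(x) = x^4 - 10x^3 + 36x^2 - 54x + 27 = (x - 3)^3(x - 1).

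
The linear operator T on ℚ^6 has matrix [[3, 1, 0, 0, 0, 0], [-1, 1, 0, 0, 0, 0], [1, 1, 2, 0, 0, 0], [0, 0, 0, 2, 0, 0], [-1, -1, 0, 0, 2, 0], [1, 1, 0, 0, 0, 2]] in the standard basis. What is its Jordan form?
The characteristic polynomial is det(xI - A) = (x - 2)^6, so the eigenvalues are 2 (algebraic multiplicity 6).

For λ = 2: rank(A - 2I) = 1, rank((A - 2I)^2) = 0. The eigenspace has dimension 6 - 1 = 5, so there are 5 Jordan blocks; the rank sequence gives block sizes [2, 1, 1, 1, 1].

Assembling the blocks gives the Jordan form J above.

J = [[2, 1, 0, 0, 0, 0], [0, 2, 0, 0, 0, 0], [0, 0, 2, 0, 0, 0], [0, 0, 0, 2, 0, 0], [0, 0, 0, 0, 2, 0], [0, 0, 0, 0, 0, 2]]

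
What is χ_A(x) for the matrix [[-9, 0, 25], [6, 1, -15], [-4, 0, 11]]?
χ_A(x) = (x - 1)^3

xI - A = [[x + 9, 0, -25], [-6, x - 1, 15], [4, 0, x - 11]].

Expanding det(xI - A) along the first row:
det(xI - A) = + (x + 9)·det([[x - 1, 15], [0, x - 11]]) - (0)·det([[-6, 15], [4, x - 11]]) + (-25)·det([[-6, x - 1], [4, 0]]).

Evaluating gives χ_A(x) = x^3 - 3x^2 + 3x - 1 = (x - 1)^3.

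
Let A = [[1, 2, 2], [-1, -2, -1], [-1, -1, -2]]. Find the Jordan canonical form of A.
The characteristic polynomial is det(xI - A) = (x + 1)^3, so the eigenvalues are -1 (algebraic multiplicity 3).

For λ = -1: rank(A + I) = 1, rank((A + I)^2) = 0. The eigenspace has dimension 3 - 1 = 2, so there are 2 Jordan blocks; the rank sequence gives block sizes [2, 1].

Assembling the blocks gives the Jordan form J above.

J = [[-1, 1, 0], [0, -1, 0], [0, 0, -1]]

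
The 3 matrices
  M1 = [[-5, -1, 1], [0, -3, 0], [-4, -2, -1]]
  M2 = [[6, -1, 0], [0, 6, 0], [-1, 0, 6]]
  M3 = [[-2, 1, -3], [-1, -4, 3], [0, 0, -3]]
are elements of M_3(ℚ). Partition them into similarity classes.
2 classes: {M1, M3}, {M2}

Characteristic polynomials: χ_{M1} = (x + 3)^3, χ_{M2} = (x - 6)^3, χ_{M3} = (x + 3)^3.

{M1, M3}: invariant factors x + 3, (x + 3)^2.

{M2}: invariant factors (x - 6)^3.

Matrices are similar if and only if their invariant-factor lists agree; the partition into similarity classes is {M1, M3}, {M2}.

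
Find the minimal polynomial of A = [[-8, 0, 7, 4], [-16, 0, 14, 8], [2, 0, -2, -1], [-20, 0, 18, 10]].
The characteristic polynomial factors as x^4. The minimal polynomial is ∏(x - λ)^{k_λ} where k_λ is the size of the largest Jordan block at λ.

For λ = 0: rank(A) = 2, and the largest Jordan block has size 3 (the smallest k with rank(A^k) = rank(A^(k+1))).

So m_A(x) = x^3.

m_A(x) = x^3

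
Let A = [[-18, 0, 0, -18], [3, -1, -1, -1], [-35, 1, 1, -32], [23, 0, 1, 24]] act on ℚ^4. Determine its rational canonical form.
The invariant factors of A (the non-unit diagonal entries of the Smith normal form of xI - A over ℚ[x]) are (x - 3)(x - 2)(x^2 - x + 3), each dividing the next. The characteristic polynomial is their product, (x - 3)(x - 2)(x^2 - x + 3).

The rational canonical form is the block-diagonal matrix of companion matrices C(f_i):
R = [[0, 0, 0, -18], [1, 0, 0, 21], [0, 1, 0, -14], [0, 0, 1, 6]].

Note the characteristic polynomial does not split into linear factors over ℚ, so A has no Jordan form over ℚ; the rational canonical form exists over any field.

R = [[0, 0, 0, -18], [1, 0, 0, 21], [0, 1, 0, -14], [0, 0, 1, 6]]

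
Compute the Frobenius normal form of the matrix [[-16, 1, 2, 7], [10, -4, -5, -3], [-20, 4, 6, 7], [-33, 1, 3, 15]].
R = [[0, 0, 0, -5], [1, 0, 0, 2], [0, 1, 0, 3], [0, 0, 1, 1]]

The invariant factors of A (the non-unit diagonal entries of the Smith normal form of xI - A over ℚ[x]) are (x - 1)(x^3 - 3x - 5), each dividing the next. The characteristic polynomial is their product, (x - 1)(x^3 - 3x - 5).

The rational canonical form is the block-diagonal matrix of companion matrices C(f_i):
R = [[0, 0, 0, -5], [1, 0, 0, 2], [0, 1, 0, 3], [0, 0, 1, 1]].

Note the characteristic polynomial does not split into linear factors over ℚ, so A has no Jordan form over ℚ; the rational canonical form exists over any field.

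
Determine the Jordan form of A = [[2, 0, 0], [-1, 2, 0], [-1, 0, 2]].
The characteristic polynomial is det(xI - A) = (x - 2)^3, so the eigenvalues are 2 (algebraic multiplicity 3).

For λ = 2: rank(A - 2I) = 1, rank((A - 2I)^2) = 0. The eigenspace has dimension 3 - 1 = 2, so there are 2 Jordan blocks; the rank sequence gives block sizes [2, 1].

Assembling the blocks gives the Jordan form J above.

J = [[2, 1, 0], [0, 2, 0], [0, 0, 2]]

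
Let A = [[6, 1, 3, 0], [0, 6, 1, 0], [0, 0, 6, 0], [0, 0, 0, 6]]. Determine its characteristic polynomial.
xI - A = [[x - 6, -1, -3, 0], [0, x - 6, -1, 0], [0, 0, x - 6, 0], [0, 0, 0, x - 6]].

Expanding det(xI - A) along the first row:
det(xI - A) = + (x - 6)·det([[x - 6, -1, 0], [0, x - 6, 0], [0, 0, x - 6]]) - (-1)·det([[0, -1, 0], [0, x - 6, 0], [0, 0, x - 6]]) + (-3)·det([[0, x - 6, 0], [0, 0, 0], [0, 0, x - 6]]) - (0)·det([[0, x - 6, -1], [0, 0, x - 6], [0, 0, 0]]).

Evaluating gives χ_A(x) = x^4 - 24x^3 + 216x^2 - 864x + 1296 = (x - 6)^4.

χ_A(x) = (x - 6)^4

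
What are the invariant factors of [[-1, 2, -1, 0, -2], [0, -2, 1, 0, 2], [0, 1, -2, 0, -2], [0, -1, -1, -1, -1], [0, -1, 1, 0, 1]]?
(x + 1)^2, (x + 1)^3

The Jordan structure of A has elementary divisors (x + 1)^3, (x + 1)^2. Arranging the block sizes at each eigenvalue in decreasing order and taking row products gives the invariant factors.

Invariant factors (smallest first, each dividing the next): (x + 1)^2, (x + 1)^3.

Check: the last factor (x + 1)^3 is the minimal polynomial, and the product (x + 1)^5 is the characteristic polynomial.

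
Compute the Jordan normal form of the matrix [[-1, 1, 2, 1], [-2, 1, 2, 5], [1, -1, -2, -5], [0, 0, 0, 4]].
The characteristic polynomial is det(xI - A) = x(x - 4)(x + 1)^2, so the eigenvalues are -1 (algebraic multiplicity 2), 0 (algebraic multiplicity 1), 4 (algebraic multiplicity 1).

For λ = -1: rank(A + I) = 3, rank((A + I)^2) = 2. The eigenspace has dimension 4 - 3 = 1, so there is 1 Jordan block; the rank sequence gives block sizes [2].

For λ = 0: algebraic multiplicity 1 gives one 1×1 block.

For λ = 4: algebraic multiplicity 1 gives one 1×1 block.

Assembling the blocks gives the Jordan form J above.

J = [[-1, 1, 0, 0], [0, -1, 0, 0], [0, 0, 0, 0], [0, 0, 0, 4]]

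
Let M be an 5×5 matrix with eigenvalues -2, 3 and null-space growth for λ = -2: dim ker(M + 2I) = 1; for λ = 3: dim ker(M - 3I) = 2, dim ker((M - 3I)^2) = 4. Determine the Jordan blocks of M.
λ = -2: successive nullity increments [1] count blocks of size ≥ k; block sizes are [1].
λ = 3: successive nullity increments [2, 2] count blocks of size ≥ k; block sizes are [2, 2].

Jordan blocks: (-2, 1), (3, 2), (3, 2)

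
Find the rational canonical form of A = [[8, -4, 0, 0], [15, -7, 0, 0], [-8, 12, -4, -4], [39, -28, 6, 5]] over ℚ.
The invariant factors of A (the non-unit diagonal entries of the Smith normal form of xI - A over ℚ[x]) are x^2 - x + 4, x^2 - x + 4, each dividing the next. The characteristic polynomial is their product, (x^2 - x + 4)^2.

The rational canonical form is the block-diagonal matrix of companion matrices C(f_i):
R = [[0, -4, 0, 0], [1, 1, 0, 0], [0, 0, 0, -4], [0, 0, 1, 1]].

Note the characteristic polynomial does not split into linear factors over ℚ, so A has no Jordan form over ℚ; the rational canonical form exists over any field.

R = [[0, -4, 0, 0], [1, 1, 0, 0], [0, 0, 0, -4], [0, 0, 1, 1]]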